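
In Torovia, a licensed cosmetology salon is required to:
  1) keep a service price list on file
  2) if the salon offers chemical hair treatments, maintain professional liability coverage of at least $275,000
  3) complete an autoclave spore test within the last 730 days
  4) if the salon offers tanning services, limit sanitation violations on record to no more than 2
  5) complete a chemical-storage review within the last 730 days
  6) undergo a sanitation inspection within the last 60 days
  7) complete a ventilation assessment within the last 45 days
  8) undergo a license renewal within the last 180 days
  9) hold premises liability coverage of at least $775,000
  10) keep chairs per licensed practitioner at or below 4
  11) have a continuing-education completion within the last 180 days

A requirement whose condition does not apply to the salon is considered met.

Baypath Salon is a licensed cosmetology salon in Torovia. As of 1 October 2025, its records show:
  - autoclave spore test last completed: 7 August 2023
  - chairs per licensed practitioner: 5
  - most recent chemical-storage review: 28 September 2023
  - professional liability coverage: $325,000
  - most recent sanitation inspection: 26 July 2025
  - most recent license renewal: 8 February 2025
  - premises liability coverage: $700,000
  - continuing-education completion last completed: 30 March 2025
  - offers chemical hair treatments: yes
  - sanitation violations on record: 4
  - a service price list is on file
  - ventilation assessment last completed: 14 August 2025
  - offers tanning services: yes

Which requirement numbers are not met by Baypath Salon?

3, 4, 5, 6, 7, 8, 9, 10, 11

1. service price list present → met
2. condition 'offers chemical hair treatments' holds; professional liability coverage $325,000 ≥ $275,000 → met
3. autoclave spore test 786 days ago vs limit 730 → not met
4. condition 'offers tanning services' holds; sanitation violations on record 4 > 2 → not met
5. chemical-storage review 734 days ago vs limit 730 → not met
6. sanitation inspection 67 days ago vs limit 60 → not met
7. ventilation assessment 48 days ago vs limit 45 → not met
8. license renewal 235 days ago vs limit 180 → not met
9. premises liability coverage $700,000 < $775,000 → not met
10. chairs per licensed practitioner 5 > 4 → not met
11. continuing-education completion 185 days ago vs limit 180 → not met
Not met: 3, 4, 5, 6, 7, 8, 9, 10, 11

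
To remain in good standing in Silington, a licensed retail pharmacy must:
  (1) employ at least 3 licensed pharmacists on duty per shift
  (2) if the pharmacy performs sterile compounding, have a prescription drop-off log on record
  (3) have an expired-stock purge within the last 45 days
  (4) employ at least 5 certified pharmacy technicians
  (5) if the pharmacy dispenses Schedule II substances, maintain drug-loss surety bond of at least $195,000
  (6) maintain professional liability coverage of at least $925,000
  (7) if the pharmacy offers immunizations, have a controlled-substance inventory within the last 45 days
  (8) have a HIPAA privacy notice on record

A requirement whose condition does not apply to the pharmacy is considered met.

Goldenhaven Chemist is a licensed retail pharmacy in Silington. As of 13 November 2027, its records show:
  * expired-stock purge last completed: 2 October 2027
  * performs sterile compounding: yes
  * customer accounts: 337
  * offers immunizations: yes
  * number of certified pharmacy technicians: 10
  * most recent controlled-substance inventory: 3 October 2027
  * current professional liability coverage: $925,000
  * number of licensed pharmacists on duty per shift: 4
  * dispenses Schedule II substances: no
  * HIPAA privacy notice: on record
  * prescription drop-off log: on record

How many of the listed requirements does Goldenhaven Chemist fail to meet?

0

1. licensed pharmacists on duty per shift 4 ≥ 3 → met
2. condition 'performs sterile compounding' holds; prescription drop-off log present → met
3. expired-stock purge 42 days ago vs limit 45 → met
4. certified pharmacy technicians 10 ≥ 5 → met
5. condition 'dispenses Schedule II substances' does not hold → requirement n/a → met
6. professional liability coverage $925,000 ≥ $925,000 → met
7. condition 'offers immunizations' holds; controlled-substance inventory 41 days ago vs limit 45 → met
8. HIPAA privacy notice present → met
Not met: 0 of 8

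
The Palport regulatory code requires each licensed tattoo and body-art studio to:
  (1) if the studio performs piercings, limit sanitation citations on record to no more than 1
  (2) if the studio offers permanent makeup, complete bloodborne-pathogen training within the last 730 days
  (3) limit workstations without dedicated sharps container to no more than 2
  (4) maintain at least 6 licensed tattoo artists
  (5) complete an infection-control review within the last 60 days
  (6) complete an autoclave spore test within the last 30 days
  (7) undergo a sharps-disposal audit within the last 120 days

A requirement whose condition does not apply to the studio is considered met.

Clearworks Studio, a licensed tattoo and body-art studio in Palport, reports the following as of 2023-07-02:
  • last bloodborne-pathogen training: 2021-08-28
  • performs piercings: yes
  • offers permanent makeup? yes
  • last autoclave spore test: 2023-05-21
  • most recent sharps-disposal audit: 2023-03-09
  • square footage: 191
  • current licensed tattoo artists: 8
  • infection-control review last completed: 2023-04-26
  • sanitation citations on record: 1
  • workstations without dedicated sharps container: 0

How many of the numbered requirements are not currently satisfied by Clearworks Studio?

1. condition 'performs piercings' holds; sanitation citations on record 1 ≤ 1 → met
2. condition 'offers permanent makeup' holds; bloodborne-pathogen training 673 days ago vs limit 730 → met
3. workstations without dedicated sharps container 0 ≤ 2 → met
4. licensed tattoo artists 8 ≥ 6 → met
5. infection-control review 67 days ago vs limit 60 → not met
6. autoclave spore test 42 days ago vs limit 30 → not met
7. sharps-disposal audit 115 days ago vs limit 120 → met
Not met: 2 of 7

2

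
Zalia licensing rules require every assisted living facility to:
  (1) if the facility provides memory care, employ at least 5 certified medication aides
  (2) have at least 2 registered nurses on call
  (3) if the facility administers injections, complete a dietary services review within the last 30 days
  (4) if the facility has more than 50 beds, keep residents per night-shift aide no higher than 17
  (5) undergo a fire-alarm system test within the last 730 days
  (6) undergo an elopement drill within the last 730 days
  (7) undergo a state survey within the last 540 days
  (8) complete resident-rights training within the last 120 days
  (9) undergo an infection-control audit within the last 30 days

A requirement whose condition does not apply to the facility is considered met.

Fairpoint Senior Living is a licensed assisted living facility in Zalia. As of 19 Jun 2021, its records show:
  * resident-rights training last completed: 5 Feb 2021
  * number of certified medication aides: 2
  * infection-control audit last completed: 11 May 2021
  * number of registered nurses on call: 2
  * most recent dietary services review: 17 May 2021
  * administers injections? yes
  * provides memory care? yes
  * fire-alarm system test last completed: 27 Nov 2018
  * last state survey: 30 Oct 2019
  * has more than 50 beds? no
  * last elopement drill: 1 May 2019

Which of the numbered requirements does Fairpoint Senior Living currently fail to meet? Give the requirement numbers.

1. condition 'provides memory care' holds; certified medication aides 2 < 5 → not met
2. registered nurses on call 2 ≥ 2 → met
3. condition 'administers injections' holds; dietary services review 33 days ago vs limit 30 → not met
4. condition 'has more than 50 beds' does not hold → requirement n/a → met
5. fire-alarm system test 935 days ago vs limit 730 → not met
6. elopement drill 780 days ago vs limit 730 → not met
7. state survey 598 days ago vs limit 540 → not met
8. resident-rights training 134 days ago vs limit 120 → not met
9. infection-control audit 39 days ago vs limit 30 → not met
Not met: 1, 3, 5, 6, 7, 8, 9

1, 3, 5, 6, 7, 8, 9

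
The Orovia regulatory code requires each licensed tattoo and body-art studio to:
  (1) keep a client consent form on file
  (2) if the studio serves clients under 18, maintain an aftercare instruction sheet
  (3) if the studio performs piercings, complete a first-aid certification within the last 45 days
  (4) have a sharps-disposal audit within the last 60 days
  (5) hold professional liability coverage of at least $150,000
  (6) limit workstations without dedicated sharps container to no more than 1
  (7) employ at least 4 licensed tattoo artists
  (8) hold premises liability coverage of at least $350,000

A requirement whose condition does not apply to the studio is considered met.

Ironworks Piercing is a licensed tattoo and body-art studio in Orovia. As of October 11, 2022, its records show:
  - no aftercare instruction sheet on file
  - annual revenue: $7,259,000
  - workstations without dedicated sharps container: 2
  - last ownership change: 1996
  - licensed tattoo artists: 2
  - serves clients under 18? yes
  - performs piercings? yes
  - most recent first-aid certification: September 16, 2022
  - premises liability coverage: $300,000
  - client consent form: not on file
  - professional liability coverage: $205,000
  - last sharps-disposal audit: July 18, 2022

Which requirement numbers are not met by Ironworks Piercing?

1, 2, 4, 6, 7, 8

1. client consent form absent → not met
2. condition 'serves clients under 18' holds; aftercare instruction sheet absent → not met
3. condition 'performs piercings' holds; first-aid certification 25 days ago vs limit 45 → met
4. sharps-disposal audit 85 days ago vs limit 60 → not met
5. professional liability coverage $205,000 ≥ $150,000 → met
6. workstations without dedicated sharps container 2 > 1 → not met
7. licensed tattoo artists 2 < 4 → not met
8. premises liability coverage $300,000 < $350,000 → not met
Not met: 1, 2, 4, 6, 7, 8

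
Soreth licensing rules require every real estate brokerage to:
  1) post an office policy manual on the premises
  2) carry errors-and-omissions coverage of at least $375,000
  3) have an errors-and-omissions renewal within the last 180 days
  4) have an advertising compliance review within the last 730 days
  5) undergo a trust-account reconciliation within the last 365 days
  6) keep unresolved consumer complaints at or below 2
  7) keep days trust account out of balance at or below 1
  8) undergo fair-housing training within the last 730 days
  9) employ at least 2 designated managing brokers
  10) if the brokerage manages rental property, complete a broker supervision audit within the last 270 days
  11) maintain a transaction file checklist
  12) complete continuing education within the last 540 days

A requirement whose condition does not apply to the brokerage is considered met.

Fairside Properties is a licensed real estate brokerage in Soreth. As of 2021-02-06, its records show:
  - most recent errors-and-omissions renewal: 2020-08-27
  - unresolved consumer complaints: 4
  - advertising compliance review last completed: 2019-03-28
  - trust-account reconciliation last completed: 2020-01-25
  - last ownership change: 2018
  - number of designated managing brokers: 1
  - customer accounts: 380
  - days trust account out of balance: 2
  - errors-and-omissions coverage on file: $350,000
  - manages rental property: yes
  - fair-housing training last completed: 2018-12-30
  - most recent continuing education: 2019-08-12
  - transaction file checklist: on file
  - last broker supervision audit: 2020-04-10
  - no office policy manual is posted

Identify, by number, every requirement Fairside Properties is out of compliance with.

1. office policy manual absent → not met
2. errors-and-omissions coverage $350,000 < $375,000 → not met
3. errors-and-omissions renewal 163 days ago vs limit 180 → met
4. advertising compliance review 681 days ago vs limit 730 → met
5. trust-account reconciliation 378 days ago vs limit 365 → not met
6. unresolved consumer complaints 4 > 2 → not met
7. days trust account out of balance 2 > 1 → not met
8. fair-housing training 769 days ago vs limit 730 → not met
9. designated managing brokers 1 < 2 → not met
10. condition 'manages rental property' holds; broker supervision audit 302 days ago vs limit 270 → not met
11. transaction file checklist present → met
12. continuing education 544 days ago vs limit 540 → not met
Not met: 1, 2, 5, 6, 7, 8, 9, 10, 12

1, 2, 5, 6, 7, 8, 9, 10, 12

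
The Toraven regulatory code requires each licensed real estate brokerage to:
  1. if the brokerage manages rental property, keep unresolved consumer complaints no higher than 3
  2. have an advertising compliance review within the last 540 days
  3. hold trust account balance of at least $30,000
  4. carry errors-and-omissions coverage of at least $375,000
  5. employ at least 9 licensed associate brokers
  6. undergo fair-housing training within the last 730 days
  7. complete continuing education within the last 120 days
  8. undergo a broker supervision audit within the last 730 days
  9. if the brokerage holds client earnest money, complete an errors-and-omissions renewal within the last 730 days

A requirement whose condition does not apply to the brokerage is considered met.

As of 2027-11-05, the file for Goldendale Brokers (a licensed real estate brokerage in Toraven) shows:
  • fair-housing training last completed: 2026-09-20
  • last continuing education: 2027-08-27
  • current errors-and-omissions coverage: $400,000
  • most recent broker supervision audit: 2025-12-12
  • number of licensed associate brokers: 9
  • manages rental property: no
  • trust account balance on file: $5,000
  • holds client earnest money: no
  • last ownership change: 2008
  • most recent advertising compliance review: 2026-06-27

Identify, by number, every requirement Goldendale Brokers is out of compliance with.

1. condition 'manages rental property' does not hold → requirement n/a → met
2. advertising compliance review 496 days ago vs limit 540 → met
3. trust account balance $5,000 < $30,000 → not met
4. errors-and-omissions coverage $400,000 ≥ $375,000 → met
5. licensed associate brokers 9 ≥ 9 → met
6. fair-housing training 411 days ago vs limit 730 → met
7. continuing education 70 days ago vs limit 120 → met
8. broker supervision audit 693 days ago vs limit 730 → met
9. condition 'holds client earnest money' does not hold → requirement n/a → met
Not met: 3

3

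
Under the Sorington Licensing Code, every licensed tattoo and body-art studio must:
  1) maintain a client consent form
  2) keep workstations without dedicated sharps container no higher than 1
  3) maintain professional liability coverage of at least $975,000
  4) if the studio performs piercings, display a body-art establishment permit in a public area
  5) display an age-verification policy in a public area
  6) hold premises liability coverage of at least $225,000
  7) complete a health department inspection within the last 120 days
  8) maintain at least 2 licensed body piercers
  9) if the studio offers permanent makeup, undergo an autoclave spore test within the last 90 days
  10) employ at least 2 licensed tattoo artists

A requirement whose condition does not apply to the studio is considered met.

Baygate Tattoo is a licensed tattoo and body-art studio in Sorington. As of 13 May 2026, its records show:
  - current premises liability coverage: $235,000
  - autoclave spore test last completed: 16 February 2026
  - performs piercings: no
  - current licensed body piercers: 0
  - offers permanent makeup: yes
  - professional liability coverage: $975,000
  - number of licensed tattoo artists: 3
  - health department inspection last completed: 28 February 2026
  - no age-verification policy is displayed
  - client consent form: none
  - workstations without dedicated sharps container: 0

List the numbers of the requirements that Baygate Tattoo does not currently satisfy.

1, 5, 8

1. client consent form absent → not met
2. workstations without dedicated sharps container 0 ≤ 1 → met
3. professional liability coverage $975,000 ≥ $975,000 → met
4. condition 'performs piercings' does not hold → requirement n/a → met
5. age-verification policy absent → not met
6. premises liability coverage $235,000 ≥ $225,000 → met
7. health department inspection 74 days ago vs limit 120 → met
8. licensed body piercers 0 < 2 → not met
9. condition 'offers permanent makeup' holds; autoclave spore test 86 days ago vs limit 90 → met
10. licensed tattoo artists 3 ≥ 2 → met
Not met: 1, 5, 8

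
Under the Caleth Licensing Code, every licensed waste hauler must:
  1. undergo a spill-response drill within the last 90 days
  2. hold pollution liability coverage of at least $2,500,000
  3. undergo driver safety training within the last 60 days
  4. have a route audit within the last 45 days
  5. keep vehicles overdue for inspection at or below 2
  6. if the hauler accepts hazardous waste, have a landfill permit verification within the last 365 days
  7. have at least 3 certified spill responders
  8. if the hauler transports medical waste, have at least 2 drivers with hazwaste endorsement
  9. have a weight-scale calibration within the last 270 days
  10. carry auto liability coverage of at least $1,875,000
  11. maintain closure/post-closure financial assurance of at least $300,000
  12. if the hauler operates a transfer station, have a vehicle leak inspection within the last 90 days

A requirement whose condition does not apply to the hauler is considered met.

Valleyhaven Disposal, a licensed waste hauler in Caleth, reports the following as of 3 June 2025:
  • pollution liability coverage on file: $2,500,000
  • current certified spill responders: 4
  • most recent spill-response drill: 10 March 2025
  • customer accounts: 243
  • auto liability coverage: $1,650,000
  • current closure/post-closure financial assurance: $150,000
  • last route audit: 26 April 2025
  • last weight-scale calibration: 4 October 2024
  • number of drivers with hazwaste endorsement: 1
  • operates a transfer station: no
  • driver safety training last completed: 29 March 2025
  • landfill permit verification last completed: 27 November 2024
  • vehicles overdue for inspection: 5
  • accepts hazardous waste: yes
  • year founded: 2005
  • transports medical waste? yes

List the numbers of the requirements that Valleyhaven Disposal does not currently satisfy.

3, 5, 8, 10, 11

1. spill-response drill 85 days ago vs limit 90 → met
2. pollution liability coverage $2,500,000 ≥ $2,500,000 → met
3. driver safety training 66 days ago vs limit 60 → not met
4. route audit 38 days ago vs limit 45 → met
5. vehicles overdue for inspection 5 > 2 → not met
6. condition 'accepts hazardous waste' holds; landfill permit verification 188 days ago vs limit 365 → met
7. certified spill responders 4 ≥ 3 → met
8. condition 'transports medical waste' holds; drivers with hazwaste endorsement 1 < 2 → not met
9. weight-scale calibration 242 days ago vs limit 270 → met
10. auto liability coverage $1,650,000 < $1,875,000 → not met
11. closure/post-closure financial assurance $150,000 < $300,000 → not met
12. condition 'operates a transfer station' does not hold → requirement n/a → met
Not met: 3, 5, 8, 10, 11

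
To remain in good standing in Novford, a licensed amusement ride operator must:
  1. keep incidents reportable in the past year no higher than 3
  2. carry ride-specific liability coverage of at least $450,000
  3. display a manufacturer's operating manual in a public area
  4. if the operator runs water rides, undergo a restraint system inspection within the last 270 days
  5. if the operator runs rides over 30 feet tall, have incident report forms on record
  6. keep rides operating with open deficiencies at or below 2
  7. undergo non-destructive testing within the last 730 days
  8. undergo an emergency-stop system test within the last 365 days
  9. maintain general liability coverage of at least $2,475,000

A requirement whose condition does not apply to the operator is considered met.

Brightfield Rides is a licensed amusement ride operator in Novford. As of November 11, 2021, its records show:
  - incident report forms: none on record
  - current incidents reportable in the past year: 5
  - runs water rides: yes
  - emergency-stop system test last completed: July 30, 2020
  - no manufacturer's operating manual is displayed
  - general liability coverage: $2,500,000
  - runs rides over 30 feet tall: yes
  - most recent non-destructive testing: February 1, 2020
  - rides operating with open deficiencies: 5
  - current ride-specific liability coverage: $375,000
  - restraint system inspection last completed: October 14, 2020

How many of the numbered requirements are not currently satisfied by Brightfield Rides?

7

1. incidents reportable in the past year 5 > 3 → not met
2. ride-specific liability coverage $375,000 < $450,000 → not met
3. manufacturer's operating manual absent → not met
4. condition 'runs water rides' holds; restraint system inspection 393 days ago vs limit 270 → not met
5. condition 'runs rides over 30 feet tall' holds; incident report forms absent → not met
6. rides operating with open deficiencies 5 > 2 → not met
7. non-destructive testing 649 days ago vs limit 730 → met
8. emergency-stop system test 469 days ago vs limit 365 → not met
9. general liability coverage $2,500,000 ≥ $2,475,000 → met
Not met: 7 of 9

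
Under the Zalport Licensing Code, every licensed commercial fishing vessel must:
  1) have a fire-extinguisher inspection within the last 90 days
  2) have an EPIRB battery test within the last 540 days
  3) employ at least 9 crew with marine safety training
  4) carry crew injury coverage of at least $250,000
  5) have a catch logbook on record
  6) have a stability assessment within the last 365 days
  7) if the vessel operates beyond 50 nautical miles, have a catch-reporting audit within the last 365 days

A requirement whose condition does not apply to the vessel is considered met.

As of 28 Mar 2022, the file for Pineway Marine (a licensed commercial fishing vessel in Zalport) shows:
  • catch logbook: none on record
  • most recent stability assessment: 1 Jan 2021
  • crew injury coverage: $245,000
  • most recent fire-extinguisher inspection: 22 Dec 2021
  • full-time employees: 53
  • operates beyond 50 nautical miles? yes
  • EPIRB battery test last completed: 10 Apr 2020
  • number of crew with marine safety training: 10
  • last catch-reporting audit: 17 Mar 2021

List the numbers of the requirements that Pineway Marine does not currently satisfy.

1. fire-extinguisher inspection 96 days ago vs limit 90 → not met
2. EPIRB battery test 717 days ago vs limit 540 → not met
3. crew with marine safety training 10 ≥ 9 → met
4. crew injury coverage $245,000 < $250,000 → not met
5. catch logbook absent → not met
6. stability assessment 451 days ago vs limit 365 → not met
7. condition 'operates beyond 50 nautical miles' holds; catch-reporting audit 376 days ago vs limit 365 → not met
Not met: 1, 2, 4, 5, 6, 7

1, 2, 4, 5, 6, 7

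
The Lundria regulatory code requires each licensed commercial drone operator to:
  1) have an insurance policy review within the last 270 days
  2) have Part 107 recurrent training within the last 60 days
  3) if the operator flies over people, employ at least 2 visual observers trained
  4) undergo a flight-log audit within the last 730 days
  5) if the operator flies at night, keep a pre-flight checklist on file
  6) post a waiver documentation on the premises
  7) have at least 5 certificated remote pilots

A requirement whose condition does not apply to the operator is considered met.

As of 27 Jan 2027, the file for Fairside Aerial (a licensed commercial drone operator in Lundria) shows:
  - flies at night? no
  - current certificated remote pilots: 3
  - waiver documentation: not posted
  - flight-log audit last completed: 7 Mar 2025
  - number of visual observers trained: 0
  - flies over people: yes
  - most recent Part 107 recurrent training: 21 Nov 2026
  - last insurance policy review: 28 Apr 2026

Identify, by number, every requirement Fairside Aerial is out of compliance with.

1, 2, 3, 6, 7

1. insurance policy review 274 days ago vs limit 270 → not met
2. Part 107 recurrent training 67 days ago vs limit 60 → not met
3. condition 'flies over people' holds; visual observers trained 0 < 2 → not met
4. flight-log audit 691 days ago vs limit 730 → met
5. condition 'flies at night' does not hold → requirement n/a → met
6. waiver documentation absent → not met
7. certificated remote pilots 3 < 5 → not met
Not met: 1, 2, 3, 6, 7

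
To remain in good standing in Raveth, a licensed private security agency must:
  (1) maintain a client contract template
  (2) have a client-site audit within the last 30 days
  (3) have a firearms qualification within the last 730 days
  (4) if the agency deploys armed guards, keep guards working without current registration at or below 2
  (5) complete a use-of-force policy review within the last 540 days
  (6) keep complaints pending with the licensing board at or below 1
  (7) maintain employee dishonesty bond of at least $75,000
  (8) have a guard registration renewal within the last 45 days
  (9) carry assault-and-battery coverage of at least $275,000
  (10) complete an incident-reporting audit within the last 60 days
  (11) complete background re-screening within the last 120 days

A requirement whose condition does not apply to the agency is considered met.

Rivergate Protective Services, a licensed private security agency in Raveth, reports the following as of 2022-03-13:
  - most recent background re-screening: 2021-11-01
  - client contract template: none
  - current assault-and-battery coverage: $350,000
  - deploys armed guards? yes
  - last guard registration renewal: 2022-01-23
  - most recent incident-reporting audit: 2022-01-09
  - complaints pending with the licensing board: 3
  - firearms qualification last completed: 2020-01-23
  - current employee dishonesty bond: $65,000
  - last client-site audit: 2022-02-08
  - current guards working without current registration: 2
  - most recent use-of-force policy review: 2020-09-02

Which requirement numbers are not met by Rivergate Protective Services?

1, 2, 3, 5, 6, 7, 8, 10, 11

1. client contract template absent → not met
2. client-site audit 33 days ago vs limit 30 → not met
3. firearms qualification 780 days ago vs limit 730 → not met
4. condition 'deploys armed guards' holds; guards working without current registration 2 ≤ 2 → met
5. use-of-force policy review 557 days ago vs limit 540 → not met
6. complaints pending with the licensing board 3 > 1 → not met
7. employee dishonesty bond $65,000 < $75,000 → not met
8. guard registration renewal 49 days ago vs limit 45 → not met
9. assault-and-battery coverage $350,000 ≥ $275,000 → met
10. incident-reporting audit 63 days ago vs limit 60 → not met
11. background re-screening 132 days ago vs limit 120 → not met
Not met: 1, 2, 3, 5, 6, 7, 8, 10, 11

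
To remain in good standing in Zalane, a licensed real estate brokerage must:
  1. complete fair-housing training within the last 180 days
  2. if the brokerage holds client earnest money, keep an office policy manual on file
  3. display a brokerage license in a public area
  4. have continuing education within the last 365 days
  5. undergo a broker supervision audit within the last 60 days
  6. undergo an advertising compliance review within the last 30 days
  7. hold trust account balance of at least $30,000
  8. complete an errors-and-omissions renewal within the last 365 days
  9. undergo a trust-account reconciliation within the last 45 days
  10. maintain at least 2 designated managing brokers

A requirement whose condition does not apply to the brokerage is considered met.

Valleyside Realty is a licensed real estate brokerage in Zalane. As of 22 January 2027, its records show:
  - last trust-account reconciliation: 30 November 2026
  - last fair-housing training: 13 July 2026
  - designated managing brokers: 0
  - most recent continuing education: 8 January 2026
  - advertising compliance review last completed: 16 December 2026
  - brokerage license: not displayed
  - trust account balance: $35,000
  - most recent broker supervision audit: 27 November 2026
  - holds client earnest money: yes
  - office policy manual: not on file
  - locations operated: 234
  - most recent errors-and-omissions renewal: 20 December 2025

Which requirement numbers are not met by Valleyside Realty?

1, 2, 3, 4, 6, 8, 9, 10

1. fair-housing training 193 days ago vs limit 180 → not met
2. condition 'holds client earnest money' holds; office policy manual absent → not met
3. brokerage license absent → not met
4. continuing education 379 days ago vs limit 365 → not met
5. broker supervision audit 56 days ago vs limit 60 → met
6. advertising compliance review 37 days ago vs limit 30 → not met
7. trust account balance $35,000 ≥ $30,000 → met
8. errors-and-omissions renewal 398 days ago vs limit 365 → not met
9. trust-account reconciliation 53 days ago vs limit 45 → not met
10. designated managing brokers 0 < 2 → not met
Not met: 1, 2, 3, 4, 6, 8, 9, 10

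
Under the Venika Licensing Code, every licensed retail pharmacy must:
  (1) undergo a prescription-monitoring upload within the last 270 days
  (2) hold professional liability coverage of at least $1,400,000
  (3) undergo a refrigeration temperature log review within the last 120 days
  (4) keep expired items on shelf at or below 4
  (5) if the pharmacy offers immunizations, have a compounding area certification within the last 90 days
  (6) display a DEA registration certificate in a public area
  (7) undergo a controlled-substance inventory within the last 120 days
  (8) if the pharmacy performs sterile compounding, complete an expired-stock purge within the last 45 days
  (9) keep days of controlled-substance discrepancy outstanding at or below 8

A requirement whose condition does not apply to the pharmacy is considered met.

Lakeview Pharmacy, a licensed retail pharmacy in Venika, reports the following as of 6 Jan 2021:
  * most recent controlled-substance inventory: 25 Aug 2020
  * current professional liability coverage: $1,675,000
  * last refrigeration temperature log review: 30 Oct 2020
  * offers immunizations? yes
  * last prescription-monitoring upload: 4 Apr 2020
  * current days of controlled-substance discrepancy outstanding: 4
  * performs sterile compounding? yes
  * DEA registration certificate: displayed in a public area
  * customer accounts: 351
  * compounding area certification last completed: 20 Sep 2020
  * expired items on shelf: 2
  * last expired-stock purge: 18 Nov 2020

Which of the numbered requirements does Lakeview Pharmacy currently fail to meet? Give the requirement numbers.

1. prescription-monitoring upload 277 days ago vs limit 270 → not met
2. professional liability coverage $1,675,000 ≥ $1,400,000 → met
3. refrigeration temperature log review 68 days ago vs limit 120 → met
4. expired items on shelf 2 ≤ 4 → met
5. condition 'offers immunizations' holds; compounding area certification 108 days ago vs limit 90 → not met
6. DEA registration certificate present → met
7. controlled-substance inventory 134 days ago vs limit 120 → not met
8. condition 'performs sterile compounding' holds; expired-stock purge 49 days ago vs limit 45 → not met
9. days of controlled-substance discrepancy outstanding 4 ≤ 8 → met
Not met: 1, 5, 7, 8

1, 5, 7, 8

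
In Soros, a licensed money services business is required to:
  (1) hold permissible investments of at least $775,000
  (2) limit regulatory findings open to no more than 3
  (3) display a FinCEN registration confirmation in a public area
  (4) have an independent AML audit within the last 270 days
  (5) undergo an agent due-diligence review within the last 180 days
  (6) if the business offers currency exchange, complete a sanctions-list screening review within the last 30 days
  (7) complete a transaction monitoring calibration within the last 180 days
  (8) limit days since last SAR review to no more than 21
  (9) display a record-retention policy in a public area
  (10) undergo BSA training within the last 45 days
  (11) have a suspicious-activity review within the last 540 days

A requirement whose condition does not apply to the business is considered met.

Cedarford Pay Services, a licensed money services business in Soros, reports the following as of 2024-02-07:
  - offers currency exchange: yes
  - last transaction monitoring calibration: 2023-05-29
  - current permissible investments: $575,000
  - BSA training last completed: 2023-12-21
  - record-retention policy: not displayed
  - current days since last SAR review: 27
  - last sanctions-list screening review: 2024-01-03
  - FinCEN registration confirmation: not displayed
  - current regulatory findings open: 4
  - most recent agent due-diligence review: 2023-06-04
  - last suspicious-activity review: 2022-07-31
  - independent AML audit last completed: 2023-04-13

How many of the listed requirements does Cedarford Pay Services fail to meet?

1. permissible investments $575,000 < $775,000 → not met
2. regulatory findings open 4 > 3 → not met
3. FinCEN registration confirmation absent → not met
4. independent AML audit 300 days ago vs limit 270 → not met
5. agent due-diligence review 248 days ago vs limit 180 → not met
6. condition 'offers currency exchange' holds; sanctions-list screening review 35 days ago vs limit 30 → not met
7. transaction monitoring calibration 254 days ago vs limit 180 → not met
8. days since last SAR review 27 > 21 → not met
9. record-retention policy absent → not met
10. BSA training 48 days ago vs limit 45 → not met
11. suspicious-activity review 556 days ago vs limit 540 → not met
Not met: 11 of 11

11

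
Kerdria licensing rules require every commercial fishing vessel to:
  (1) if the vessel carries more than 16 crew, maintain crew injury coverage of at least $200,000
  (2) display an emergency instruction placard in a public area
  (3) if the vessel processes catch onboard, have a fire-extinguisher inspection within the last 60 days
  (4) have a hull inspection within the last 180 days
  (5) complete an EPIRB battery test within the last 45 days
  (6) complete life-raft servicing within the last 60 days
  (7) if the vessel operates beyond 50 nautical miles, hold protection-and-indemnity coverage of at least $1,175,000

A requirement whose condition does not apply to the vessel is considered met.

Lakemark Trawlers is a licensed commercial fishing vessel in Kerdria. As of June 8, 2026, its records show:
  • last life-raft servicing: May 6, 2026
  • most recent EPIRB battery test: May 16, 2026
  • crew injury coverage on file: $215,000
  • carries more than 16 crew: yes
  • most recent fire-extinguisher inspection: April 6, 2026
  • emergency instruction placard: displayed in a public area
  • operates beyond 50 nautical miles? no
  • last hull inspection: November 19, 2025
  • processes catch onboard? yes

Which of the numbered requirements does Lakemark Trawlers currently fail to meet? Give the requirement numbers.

3, 4

1. condition 'carries more than 16 crew' holds; crew injury coverage $215,000 ≥ $200,000 → met
2. emergency instruction placard present → met
3. condition 'processes catch onboard' holds; fire-extinguisher inspection 63 days ago vs limit 60 → not met
4. hull inspection 201 days ago vs limit 180 → not met
5. EPIRB battery test 23 days ago vs limit 45 → met
6. life-raft servicing 33 days ago vs limit 60 → met
7. condition 'operates beyond 50 nautical miles' does not hold → requirement n/a → met
Not met: 3, 4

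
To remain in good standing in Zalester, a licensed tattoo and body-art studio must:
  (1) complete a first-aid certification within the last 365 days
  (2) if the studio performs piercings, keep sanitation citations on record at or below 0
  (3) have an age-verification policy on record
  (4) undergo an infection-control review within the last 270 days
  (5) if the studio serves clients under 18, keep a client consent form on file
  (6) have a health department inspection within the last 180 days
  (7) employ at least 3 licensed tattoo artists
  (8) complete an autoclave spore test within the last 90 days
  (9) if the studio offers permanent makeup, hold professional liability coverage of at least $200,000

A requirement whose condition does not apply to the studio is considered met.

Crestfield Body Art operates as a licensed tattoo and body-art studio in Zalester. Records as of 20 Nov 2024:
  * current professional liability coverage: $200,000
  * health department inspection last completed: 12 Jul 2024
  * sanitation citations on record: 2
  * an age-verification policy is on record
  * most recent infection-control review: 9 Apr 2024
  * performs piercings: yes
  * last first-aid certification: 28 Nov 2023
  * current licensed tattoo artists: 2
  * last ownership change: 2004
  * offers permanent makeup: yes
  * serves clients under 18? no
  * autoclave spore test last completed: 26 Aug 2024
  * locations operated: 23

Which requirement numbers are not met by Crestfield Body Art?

1. first-aid certification 358 days ago vs limit 365 → met
2. condition 'performs piercings' holds; sanitation citations on record 2 > 0 → not met
3. age-verification policy present → met
4. infection-control review 225 days ago vs limit 270 → met
5. condition 'serves clients under 18' does not hold → requirement n/a → met
6. health department inspection 131 days ago vs limit 180 → met
7. licensed tattoo artists 2 < 3 → not met
8. autoclave spore test 86 days ago vs limit 90 → met
9. condition 'offers permanent makeup' holds; professional liability coverage $200,000 ≥ $200,000 → met
Not met: 2, 7

2, 7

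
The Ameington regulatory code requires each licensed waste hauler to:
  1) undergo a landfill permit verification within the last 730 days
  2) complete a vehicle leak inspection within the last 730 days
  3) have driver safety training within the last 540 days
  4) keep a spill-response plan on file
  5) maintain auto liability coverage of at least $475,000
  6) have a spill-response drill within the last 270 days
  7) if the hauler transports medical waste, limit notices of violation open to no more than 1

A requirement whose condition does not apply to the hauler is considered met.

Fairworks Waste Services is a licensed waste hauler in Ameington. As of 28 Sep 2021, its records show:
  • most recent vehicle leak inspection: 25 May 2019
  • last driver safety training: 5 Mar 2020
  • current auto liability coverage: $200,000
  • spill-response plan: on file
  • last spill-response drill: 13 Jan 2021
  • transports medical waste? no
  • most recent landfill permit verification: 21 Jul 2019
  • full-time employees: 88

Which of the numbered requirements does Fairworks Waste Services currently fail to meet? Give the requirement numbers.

1, 2, 3, 5

1. landfill permit verification 800 days ago vs limit 730 → not met
2. vehicle leak inspection 857 days ago vs limit 730 → not met
3. driver safety training 572 days ago vs limit 540 → not met
4. spill-response plan present → met
5. auto liability coverage $200,000 < $475,000 → not met
6. spill-response drill 258 days ago vs limit 270 → met
7. condition 'transports medical waste' does not hold → requirement n/a → met
Not met: 1, 2, 3, 5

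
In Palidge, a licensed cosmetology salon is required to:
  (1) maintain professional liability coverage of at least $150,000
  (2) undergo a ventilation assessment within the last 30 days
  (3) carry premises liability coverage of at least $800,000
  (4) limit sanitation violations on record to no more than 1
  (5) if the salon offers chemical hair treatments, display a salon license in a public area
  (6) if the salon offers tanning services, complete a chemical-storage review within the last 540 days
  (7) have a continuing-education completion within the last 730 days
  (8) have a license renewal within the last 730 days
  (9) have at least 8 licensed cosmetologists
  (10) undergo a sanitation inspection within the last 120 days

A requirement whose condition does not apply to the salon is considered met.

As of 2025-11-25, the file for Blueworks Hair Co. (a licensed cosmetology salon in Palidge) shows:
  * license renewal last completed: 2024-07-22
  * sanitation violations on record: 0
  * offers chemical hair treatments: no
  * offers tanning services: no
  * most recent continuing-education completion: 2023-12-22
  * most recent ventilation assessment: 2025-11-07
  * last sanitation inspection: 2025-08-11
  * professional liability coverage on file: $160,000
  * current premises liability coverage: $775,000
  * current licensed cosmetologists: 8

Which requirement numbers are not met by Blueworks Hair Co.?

3

1. professional liability coverage $160,000 ≥ $150,000 → met
2. ventilation assessment 18 days ago vs limit 30 → met
3. premises liability coverage $775,000 < $800,000 → not met
4. sanitation violations on record 0 ≤ 1 → met
5. condition 'offers chemical hair treatments' does not hold → requirement n/a → met
6. condition 'offers tanning services' does not hold → requirement n/a → met
7. continuing-education completion 704 days ago vs limit 730 → met
8. license renewal 491 days ago vs limit 730 → met
9. licensed cosmetologists 8 ≥ 8 → met
10. sanitation inspection 106 days ago vs limit 120 → met
Not met: 3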